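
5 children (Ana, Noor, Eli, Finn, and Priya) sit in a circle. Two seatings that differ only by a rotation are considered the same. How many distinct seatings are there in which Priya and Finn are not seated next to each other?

12

All circular seatings of 5 people number (4)! = 24.
Seatings with Priya beside Finn: treat them as a block with 2 internal orders, giving 2 × (3)! = 12.
Subtracting, 24 − 12 = 12.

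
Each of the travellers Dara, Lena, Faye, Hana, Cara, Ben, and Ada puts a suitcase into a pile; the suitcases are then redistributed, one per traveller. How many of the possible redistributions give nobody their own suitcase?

Let Aᵢ be the assignments in which traveller i gets their own suitcase. We want the size of the complement of A₁∪…∪A_7.
By inclusion–exclusion this is Σ_{j=0}^{7} (−1)^j C(7,j)·(7−j)!.
Computing: 5040 − 5040 + 2520 − 840 + 210 − 42 + 7 − 1 = 1854.

1854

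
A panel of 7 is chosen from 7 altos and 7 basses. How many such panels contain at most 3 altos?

Split by how many altos are chosen (0 through 3).
Sum: C(7,0)·C(7,7) + C(7,1)·C(7,6) + C(7,2)·C(7,5) + C(7,3)·C(7,4) = 1 + 49 + 441 + 1225 = 1716.

1716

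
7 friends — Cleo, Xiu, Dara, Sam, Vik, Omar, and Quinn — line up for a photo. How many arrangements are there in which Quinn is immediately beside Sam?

Glue Quinn and Sam into one block (2 internal orders), leaving 6 units to arrange in a row.
That gives 2 × 6! = 2 × 720 = 1440.

1440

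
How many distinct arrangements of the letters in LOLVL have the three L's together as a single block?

6

Treat the 3 copies of L as a single block. The multiset to arrange is then {LLL, O, V}, 3 items in all.
All 3 items are distinct, so there are (3)! = 6 arrangements.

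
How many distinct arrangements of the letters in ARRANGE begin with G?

Fix G in the first position and arrange the remaining 6 letters.
Those 6 letters have A appearing twice and R appearing twice, giving (6)!/(2!·2!) = 180.

180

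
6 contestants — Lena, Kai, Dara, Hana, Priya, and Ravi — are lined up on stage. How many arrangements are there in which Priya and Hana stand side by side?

Place the 4 others and the Priya-Hana pair as 5 objects in a line; the pair has 2 internal arrangements.
So the count is 2·(5)! = 240.

240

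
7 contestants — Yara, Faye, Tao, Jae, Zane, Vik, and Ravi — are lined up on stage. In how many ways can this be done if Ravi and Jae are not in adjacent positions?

There are 7! = 5040 arrangements in all. If Ravi and Jae are adjacent, merging them into one block gives 2·(6)! = 1440 arrangements.
Complementary counting: 5040 − 1440 = 3600.

3600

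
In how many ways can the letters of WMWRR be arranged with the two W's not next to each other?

Total arrangements of WMWRR: 5!/(2!·2!) = 30.
If the two W's are adjacent, glue them into one block, leaving 4 items to arrange: (4)!/(2!) = 12 ways.
Subtracting, 30 − 12 = 18 arrangements keep the W's apart.

18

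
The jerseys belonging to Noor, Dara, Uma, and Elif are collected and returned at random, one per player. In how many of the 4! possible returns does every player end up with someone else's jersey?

9

Let Aᵢ be the assignments in which player i gets their old jersey. We want the size of the complement of A₁∪…∪A_4.
By inclusion–exclusion this is Σ_{j=0}^{4} (−1)^j C(4,j)·(4−j)!.
Computing: 24 − 24 + 12 − 4 + 1 = 9.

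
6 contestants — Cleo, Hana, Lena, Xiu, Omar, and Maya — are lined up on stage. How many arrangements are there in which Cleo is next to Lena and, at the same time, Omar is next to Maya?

Treat {Cleo,Lena} as one block (2 orders) and {Omar,Maya} as another (2 orders).
That leaves 4 units to arrange: 2 × 2 × 4! = 4 × 24 = 96.

96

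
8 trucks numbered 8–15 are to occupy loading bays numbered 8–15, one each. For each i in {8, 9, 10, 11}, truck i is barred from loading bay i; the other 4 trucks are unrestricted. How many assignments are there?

Let Aᵢ (for 8 ≤ i ≤ 11) be the placements that put truck i in its forbidden loading bay. Any j of these fix j positions, leaving (8−j)! ways to fill the rest, and there are C(4,j) ways to pick which j.
By inclusion–exclusion, the number of valid placements is Σ_{j=0}^{4} (−1)^j C(4,j)·(8−j)!.
Computing: 40320 − 20160 + 4320 − 480 + 24 = 24024.

24024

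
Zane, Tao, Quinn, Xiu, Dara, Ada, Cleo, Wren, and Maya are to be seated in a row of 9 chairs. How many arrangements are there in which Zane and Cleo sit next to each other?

Place the 7 others and the Zane-Cleo pair as 8 objects in a line; the pair has 2 internal arrangements.
So the count is 2·(8)! = 80640.

80640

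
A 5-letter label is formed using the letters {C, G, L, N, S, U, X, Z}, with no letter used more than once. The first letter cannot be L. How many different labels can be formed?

The first letter has 8−1 = 7 choices (anything except L).
The remaining 4 letters are filled from the other 7 symbols without repetition: 7 × 6 × 5 × 4 = 840.
Total: 7 × 840 = 5880.

5880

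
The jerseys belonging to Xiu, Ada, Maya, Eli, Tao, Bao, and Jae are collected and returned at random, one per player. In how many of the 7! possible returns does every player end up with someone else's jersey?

Count assignments avoiding every fixed point. For any j of the 7 players fixed to their old jersey, the other 7−j can be arranged in (7−j)! ways.
By inclusion–exclusion this is Σ_{j=0}^{7} (−1)^j C(7,j)·(7−j)!.
Computing: 5040 − 5040 + 2520 − 840 + 210 − 42 + 7 − 1 = 1854.

1854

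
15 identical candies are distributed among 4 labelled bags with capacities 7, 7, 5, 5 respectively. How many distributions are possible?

172

Without the upper bounds there are C(18,3) = 816 ways to split 15 among 4 bags.
Subtract solutions that violate a single cap (substitute x_i' = x_i − (cap_i+1)): x_1 ≥ 8 gives C(10,3) = 120; x_2 ≥ 8 gives C(10,3) = 120; x_3 ≥ 6 gives C(12,3) = 220; x_4 ≥ 6 gives C(12,3) = 220. Together 680.
Add back pairs where two caps are both exceeded: 0 + 4 + 4 + 4 + 4 + 20 = 36.
By inclusion–exclusion the count is 816 − 680 + 36 = 172.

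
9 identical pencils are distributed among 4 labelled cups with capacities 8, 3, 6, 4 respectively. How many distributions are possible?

Ignoring the caps, the number of non-negative solutions to x_1+…+x_4 = 9 is C(12,3) = 220.
Subtract solutions that violate a single cap (substitute x_i' = x_i − (cap_i+1)): x_1 ≥ 9 gives C(3,3) = 1; x_2 ≥ 4 gives C(8,3) = 56; x_3 ≥ 7 gives C(5,3) = 10; x_4 ≥ 5 gives C(7,3) = 35. Together 102.
Add back pairs where two caps are both exceeded: 0 + 0 + 0 + 0 + 1 + 0 = 1.
By inclusion–exclusion the count is 220 − 102 + 1 = 119.

119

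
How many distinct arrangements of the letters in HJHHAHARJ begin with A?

840

With the first slot taken by A, it remains to arrange the other 8 letters (HJHHHARJ).
Those 8 letters have H appearing 4 times and J appearing twice, giving (8)!/(4!·2!) = 840.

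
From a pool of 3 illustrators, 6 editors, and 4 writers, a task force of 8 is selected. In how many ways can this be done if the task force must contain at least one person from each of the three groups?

Total 8-person selections from all 13: C(13,8) = 1287.
Selections missing a whole group: no illustrators → C(10,8) = 45; no editors → C(7,8) = 0; no writers → C(9,8) = 9.
Add back selections omitting two groups (i.e. drawn from a single group): C(3,8) + C(6,8) + C(4,8) = 0.
By inclusion–exclusion: 1287 − 54 + 0 = 1233.

1233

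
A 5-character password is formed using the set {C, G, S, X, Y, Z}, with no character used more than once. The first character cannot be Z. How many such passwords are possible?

600

The first character has 6−1 = 5 choices (anything except Z).
The remaining 4 characters are filled from the other 5 symbols without repetition: 5 × 4 × 3 × 2 = 120.
Total: 5 × 120 = 600.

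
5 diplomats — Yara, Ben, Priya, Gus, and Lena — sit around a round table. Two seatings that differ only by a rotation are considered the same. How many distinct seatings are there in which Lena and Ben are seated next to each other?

Treat {Lena, Ben} as one unit (2 internal orders) and seat the resulting 4 units around the table: (3)! circular arrangements.
So 2 × (3)! = 2 × 6 = 12.

12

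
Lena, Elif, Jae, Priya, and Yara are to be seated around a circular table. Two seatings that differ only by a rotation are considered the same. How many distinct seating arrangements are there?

Fix one person's seat to break rotational symmetry; the remaining 4 people can be arranged in (4)! = 24 ways.

24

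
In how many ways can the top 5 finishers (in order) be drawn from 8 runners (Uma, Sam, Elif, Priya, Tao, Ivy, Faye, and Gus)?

6720

There are 8 choices for 1st place, 7 for 2nd, and so on down to 4 for position 5.
That gives 8 × 7 × 6 × 5 × 4 = 6720.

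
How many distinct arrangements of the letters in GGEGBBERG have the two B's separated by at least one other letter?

Total arrangements of GGEGBBERG: 9!/(4!·2!·2!) = 3780.
Arrangements with the B's together: treat BB as one letter, giving (8)!/(4!·2!) = 840.
Hence 3780 − 840 = 2940.

2940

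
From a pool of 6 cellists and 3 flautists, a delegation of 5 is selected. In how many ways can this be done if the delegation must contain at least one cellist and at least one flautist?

120

With no constraint there are C(9,5) = 126 possible selections.
Subtract selections that omit an entire group: no cellists → C(3,5) = 0; no flautists → C(6,5) = 6.
Both groups omitted at once is impossible, so 126 − 6 = 120.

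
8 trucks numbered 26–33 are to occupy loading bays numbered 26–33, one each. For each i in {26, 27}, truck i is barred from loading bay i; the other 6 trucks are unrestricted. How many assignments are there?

Let Aᵢ (for i ∈ {26, 27}) be the placements that put truck i in its forbidden loading bay. Any j of these fix j positions, leaving (8−j)! ways to fill the rest, and there are C(2,j) ways to pick which j.
By inclusion–exclusion, the number of valid placements is Σ_{j=0}^{2} (−1)^j C(2,j)·(8−j)!.
Computing: 40320 − 10080 + 720 = 30960.

30960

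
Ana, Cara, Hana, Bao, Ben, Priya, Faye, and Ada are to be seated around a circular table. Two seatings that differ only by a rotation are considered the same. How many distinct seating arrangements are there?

Around a circle, 8 distinct people have 8!/8 = (7)! = 5040 rotationally distinct seatings.

5040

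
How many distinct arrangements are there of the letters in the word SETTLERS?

5040

The 8 letters of SETTLERS have repeats: E appearing twice, S appearing twice, and T appearing twice.
So there are 8! / (2!·2!·2!) = 5040 distinguishable arrangements.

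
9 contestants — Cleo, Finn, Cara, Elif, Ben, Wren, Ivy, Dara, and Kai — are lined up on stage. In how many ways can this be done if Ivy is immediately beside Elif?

Glue Ivy and Elif into one block (2 internal orders), leaving 8 units to arrange in a row.
That gives 2 × 8! = 2 × 40320 = 80640.

80640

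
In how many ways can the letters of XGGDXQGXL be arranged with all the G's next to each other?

840

Treat the 3 copies of G as a single block. The multiset to arrange is then {GGG, D, L, Q, X, X, X}, 7 items in all.
That gives (7)!/(3!) = 840 arrangements.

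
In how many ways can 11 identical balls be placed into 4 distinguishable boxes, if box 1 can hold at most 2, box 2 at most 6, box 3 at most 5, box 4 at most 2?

27

Ignoring the caps, the number of non-negative solutions to x_1+…+x_4 = 11 is C(14,3) = 364.
Subtract solutions that violate a single cap (substitute x_i' = x_i − (cap_i+1)): x_1 ≥ 3 gives C(11,3) = 165; x_2 ≥ 7 gives C(7,3) = 35; x_3 ≥ 6 gives C(8,3) = 56; x_4 ≥ 3 gives C(11,3) = 165. Together 421.
Add back pairs where two caps are both exceeded: 4 + 10 + 56 + 0 + 4 + 10 = 84.
By inclusion–exclusion the count is 364 − 421 + 84 = 27.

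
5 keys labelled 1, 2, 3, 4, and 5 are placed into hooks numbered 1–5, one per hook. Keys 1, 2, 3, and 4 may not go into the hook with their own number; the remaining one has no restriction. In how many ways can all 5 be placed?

53

Let Aᵢ (for 1 ≤ i ≤ 4) be the placements that put key i in its forbidden hook. Any j of these fix j positions, leaving (5−j)! ways to fill the rest, and there are C(4,j) ways to pick which j.
By inclusion–exclusion, the number of valid placements is Σ_{j=0}^{4} (−1)^j C(4,j)·(5−j)!.
Computing: 120 − 96 + 36 − 8 + 1 = 53.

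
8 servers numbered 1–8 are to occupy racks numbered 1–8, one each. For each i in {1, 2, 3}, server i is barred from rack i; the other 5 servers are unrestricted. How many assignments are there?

27240

Let Aᵢ (for i ∈ {1, 2, 3}) be the placements that put server i in its forbidden rack. Any j of these fix j positions, leaving (8−j)! ways to fill the rest, and there are C(3,j) ways to pick which j.
By inclusion–exclusion, the number of valid placements is Σ_{j=0}^{3} (−1)^j C(3,j)·(8−j)!.
Computing: 40320 − 15120 + 2160 − 120 = 27240.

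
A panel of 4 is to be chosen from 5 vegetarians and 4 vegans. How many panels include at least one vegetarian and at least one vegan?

120

With no constraint there are C(9,4) = 126 possible selections.
Subtract selections that omit an entire group: no vegetarians → C(4,4) = 1; no vegans → C(5,4) = 5.
Both groups omitted at once is impossible, so 126 − 6 = 120.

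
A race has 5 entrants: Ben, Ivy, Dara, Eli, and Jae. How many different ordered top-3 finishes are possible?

This is an ordered selection of 3 from 5: P(5,3).
That gives 5 × 4 × 3 = 60.

60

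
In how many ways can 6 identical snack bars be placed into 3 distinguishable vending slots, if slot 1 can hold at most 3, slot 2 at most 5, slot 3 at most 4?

18

Ignoring the caps, the number of non-negative solutions to x_1+…+x_3 = 6 is C(8,2) = 28.
Subtract solutions that violate a single cap (substitute x_i' = x_i − (cap_i+1)): x_1 ≥ 4 gives C(4,2) = 6; x_2 ≥ 6 gives C(2,2) = 1; x_3 ≥ 5 gives C(3,2) = 3. Together 10.
No two caps can be exceeded simultaneously, so the pair terms are all 0.
By inclusion–exclusion the count is 28 − 10 + 0 = 18.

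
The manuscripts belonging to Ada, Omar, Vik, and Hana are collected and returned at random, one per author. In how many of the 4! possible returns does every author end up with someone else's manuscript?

Let Aᵢ be the assignments in which author i gets their own manuscript. We want the size of the complement of A₁∪…∪A_4.
By inclusion–exclusion this is Σ_{j=0}^{4} (−1)^j C(4,j)·(4−j)!.
Computing: 24 − 24 + 12 − 4 + 1 = 9.

9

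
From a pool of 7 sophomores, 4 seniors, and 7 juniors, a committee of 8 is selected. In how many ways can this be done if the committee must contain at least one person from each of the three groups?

Total 8-person selections from all 18: C(18,8) = 43758.
Subtract selections that omit an entire group: no sophomores → C(11,8) = 165; no seniors → C(14,8) = 3003; no juniors → C(11,8) = 165.
Add back selections omitting two groups (i.e. drawn from a single group): C(7,8) + C(4,8) + C(7,8) = 0.
By inclusion–exclusion: 43758 − 3333 + 0 = 40425.

40425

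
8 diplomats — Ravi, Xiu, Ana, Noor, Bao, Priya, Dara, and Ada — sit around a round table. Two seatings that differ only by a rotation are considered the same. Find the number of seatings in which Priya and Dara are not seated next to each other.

3600

All circular seatings of 8 people number (7)! = 5040.
Those with Priya next to Dara: fuse the pair into one unit and seat 7 units around a circle — 2·(6)! = 1440.
Subtracting, 5040 − 1440 = 3600.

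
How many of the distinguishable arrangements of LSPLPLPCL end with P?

With the last slot taken by P, it remains to arrange the other 8 letters (LSLPLPCL).
Those 8 letters have L appearing 4 times and P appearing twice, giving (8)!/(4!·2!) = 840.

840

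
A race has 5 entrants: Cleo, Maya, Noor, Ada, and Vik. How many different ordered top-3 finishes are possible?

60

There are 5 choices for 1st place, 4 for 2nd, and 3 for 3rd.
That gives 5 × 4 × 3 = 60.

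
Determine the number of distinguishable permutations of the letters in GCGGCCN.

Letter multiplicities in GCGGCCN: C×3, G×3, N×1.
The number of distinct arrangements is 7!/(3!·3!) = 5040/36 = 140.

140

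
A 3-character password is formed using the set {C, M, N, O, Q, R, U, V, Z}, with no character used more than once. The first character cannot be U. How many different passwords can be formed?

The first character has 9−1 = 8 choices (anything except U).
The remaining 2 characters are filled from the other 8 symbols without repetition: 8 × 7 = 56.
Total: 8 × 56 = 448.

448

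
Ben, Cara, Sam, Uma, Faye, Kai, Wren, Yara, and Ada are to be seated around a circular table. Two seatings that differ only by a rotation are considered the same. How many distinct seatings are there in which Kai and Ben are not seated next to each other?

30240

All circular seatings of 9 people number (8)! = 40320.
Those with Kai next to Ben: fuse the pair into one unit and seat 8 units around a circle — 2·(7)! = 10080.
Subtracting, 40320 − 10080 = 30240.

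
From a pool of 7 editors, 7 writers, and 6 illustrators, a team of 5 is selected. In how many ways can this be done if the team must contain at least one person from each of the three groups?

10976

Unrestricted: C(20,5) = 15504 ways to pick any 5 of the 20.
Subtract selections that omit an entire group: no editors → C(13,5) = 1287; no writers → C(13,5) = 1287; no illustrators → C(14,5) = 2002.
Add back selections omitting two groups (i.e. drawn from a single group): C(7,5) + C(7,5) + C(6,5) = 48.
By inclusion–exclusion: 15504 − 4576 + 48 = 10976.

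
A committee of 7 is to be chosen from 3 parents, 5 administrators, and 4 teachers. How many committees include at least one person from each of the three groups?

Total 7-person selections from all 12: C(12,7) = 792.
Selections missing a whole group: no parents → C(9,7) = 36; no administrators → C(7,7) = 1; no teachers → C(8,7) = 8.
Add back selections omitting two groups (i.e. drawn from a single group): C(3,7) + C(5,7) + C(4,7) = 0.
By inclusion–exclusion: 792 − 45 + 0 = 747.

747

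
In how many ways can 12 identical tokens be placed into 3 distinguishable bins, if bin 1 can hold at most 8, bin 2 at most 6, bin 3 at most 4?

Without the upper bounds there are C(14,2) = 91 ways to split 12 among 3 bins.
Subtract solutions that violate a single cap (substitute x_i' = x_i − (cap_i+1)): x_1 ≥ 9 gives C(5,2) = 10; x_2 ≥ 7 gives C(7,2) = 21; x_3 ≥ 5 gives C(9,2) = 36. Together 67.
Add back pairs where two caps are both exceeded: 0 + 0 + 1 = 1.
By inclusion–exclusion the count is 91 − 67 + 1 = 25.

25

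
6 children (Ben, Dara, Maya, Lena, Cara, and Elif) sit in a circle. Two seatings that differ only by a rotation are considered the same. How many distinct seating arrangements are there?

120

Seat Ben anywhere (absorbing the rotational symmetry), then permute the other 5: (5)! = 120.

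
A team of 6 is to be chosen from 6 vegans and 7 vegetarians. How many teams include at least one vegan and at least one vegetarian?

Total 6-person selections from all 13: C(13,6) = 1716.
Selections missing a whole group: no vegans → C(7,6) = 7; no vegetarians → C(6,6) = 1.
Both groups omitted at once is impossible, so 1716 − 8 = 1708.

1708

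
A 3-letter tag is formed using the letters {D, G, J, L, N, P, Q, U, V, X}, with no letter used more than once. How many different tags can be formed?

Choose and order 3 of the 10 symbols: the first letter has 10 options, the next 9, then 8.
10 × 9 × 8 = 720.

720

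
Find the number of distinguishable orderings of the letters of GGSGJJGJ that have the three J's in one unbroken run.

30

Treat the 3 copies of J as a single block. The multiset to arrange is then {JJJ, G, G, G, G, S}, 6 items in all.
That gives (6)!/(4!) = 30 arrangements.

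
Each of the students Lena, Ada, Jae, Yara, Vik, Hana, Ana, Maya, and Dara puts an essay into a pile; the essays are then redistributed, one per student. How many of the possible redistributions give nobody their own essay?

133496

Let Aᵢ be the assignments in which student i gets their own essay. We want the size of the complement of A₁∪…∪A_9.
By inclusion–exclusion this is Σ_{j=0}^{9} (−1)^j C(9,j)·(9−j)!.
Computing: 362880 − 362880 + 181440 − 60480 + 15120 − 3024 + 504 − 72 + 9 − 1 = 133496.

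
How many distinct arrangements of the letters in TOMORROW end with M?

Fix M in the last position and arrange the remaining 7 letters.
Those 7 letters have O appearing 3 times and R appearing twice, giving (7)!/(3!·2!) = 420.

420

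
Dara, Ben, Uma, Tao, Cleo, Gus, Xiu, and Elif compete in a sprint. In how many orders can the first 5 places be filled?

6720

This is an ordered selection of 5 from 8: P(8,5).
That gives 8 × 7 × 6 × 5 × 4 = 6720.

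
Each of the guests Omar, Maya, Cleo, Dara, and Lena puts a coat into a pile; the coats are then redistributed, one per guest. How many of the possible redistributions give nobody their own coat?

44

Count assignments avoiding every fixed point. For any j of the 5 guests fixed to their own coat, the other 5−j can be arranged in (5−j)! ways.
By inclusion–exclusion this is Σ_{j=0}^{5} (−1)^j C(5,j)·(5−j)!.
Computing: 120 − 120 + 60 − 20 + 5 − 1 = 44.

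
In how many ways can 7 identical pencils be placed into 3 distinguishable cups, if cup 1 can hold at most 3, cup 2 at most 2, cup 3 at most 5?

9

By stars and bars, unrestricted non-negative solutions to x_1+…+x_3 = 7 number C(7+2,2) = 36.
Subtract solutions that violate a single cap (substitute x_i' = x_i − (cap_i+1)): x_1 ≥ 4 gives C(5,2) = 10; x_2 ≥ 3 gives C(6,2) = 15; x_3 ≥ 6 gives C(3,2) = 3. Together 28.
Add back pairs where two caps are both exceeded: 1 + 0 + 0 = 1.
By inclusion–exclusion the count is 36 − 28 + 1 = 9.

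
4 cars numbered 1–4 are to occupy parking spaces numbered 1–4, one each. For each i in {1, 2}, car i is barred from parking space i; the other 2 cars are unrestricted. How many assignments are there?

14

Let Aᵢ (for i ∈ {1, 2}) be the placements that put car i in its forbidden parking space. Any j of these fix j positions, leaving (4−j)! ways to fill the rest, and there are C(2,j) ways to pick which j.
By inclusion–exclusion, the number of valid placements is Σ_{j=0}^{2} (−1)^j C(2,j)·(4−j)!.
Computing: 24 − 12 + 2 = 14.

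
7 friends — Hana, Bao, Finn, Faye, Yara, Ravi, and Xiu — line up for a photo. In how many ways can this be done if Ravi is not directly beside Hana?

3600

Of the 7! = 5040 arrangements, those with Ravi and Hana adjacent number 2 × 6! = 1440 (treat the pair as a block with 2 internal orders).
So 5040 − 1440 = 3600 arrangements keep them apart.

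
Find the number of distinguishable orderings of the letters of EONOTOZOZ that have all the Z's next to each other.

Treat the 2 copies of Z as a single block. The multiset to arrange is then {ZZ, E, N, O, O, O, O, T}, 8 items in all.
That gives (8)!/(4!) = 1680 arrangements.

1680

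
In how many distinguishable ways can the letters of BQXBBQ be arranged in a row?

BQXBBQ has 6 letters with B appearing 3 times and Q appearing twice.
So there are 6! / (3!·2!) = 60 distinguishable arrangements.

60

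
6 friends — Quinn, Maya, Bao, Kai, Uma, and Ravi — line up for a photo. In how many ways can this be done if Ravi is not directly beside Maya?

480

There are 6! = 720 arrangements in all. If Ravi and Maya are adjacent, merging them into one block gives 2·(5)! = 240 arrangements.
Complementary counting: 720 − 240 = 480.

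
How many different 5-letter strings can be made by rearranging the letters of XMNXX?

20

The 5 letters of XMNXX have repeats: X appearing 3 times.
The number of distinct arrangements is 5!/(3!) = 120/6 = 20.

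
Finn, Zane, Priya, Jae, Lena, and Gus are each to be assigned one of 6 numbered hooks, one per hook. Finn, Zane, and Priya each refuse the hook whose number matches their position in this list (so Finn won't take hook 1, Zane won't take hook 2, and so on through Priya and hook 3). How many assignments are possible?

426

Let Aᵢ (for i ∈ {1, 2, 3}) be the placements that put person i in their forbidden hook. Any j of these fix j positions, leaving (6−j)! ways to fill the rest, and there are C(3,j) ways to pick which j.
By inclusion–exclusion, the number of valid placements is Σ_{j=0}^{3} (−1)^j C(3,j)·(6−j)!.
Computing: 720 − 360 + 72 − 6 = 426.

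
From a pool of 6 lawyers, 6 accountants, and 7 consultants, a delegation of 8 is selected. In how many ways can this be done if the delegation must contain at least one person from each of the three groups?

With no constraint there are C(19,8) = 75582 possible selections.
Selections missing a whole group: no lawyers → C(13,8) = 1287; no accountants → C(13,8) = 1287; no consultants → C(12,8) = 495.
Add back selections omitting two groups (i.e. drawn from a single group): C(6,8) + C(6,8) + C(7,8) = 0.
By inclusion–exclusion: 75582 − 3069 + 0 = 72513.

72513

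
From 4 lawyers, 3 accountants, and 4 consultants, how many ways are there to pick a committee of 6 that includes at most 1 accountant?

196

Split by how many accountants are chosen (0 through 1).
Sum: C(3,0)·C(8,6) + C(3,1)·C(8,5) = 28 + 168 = 196.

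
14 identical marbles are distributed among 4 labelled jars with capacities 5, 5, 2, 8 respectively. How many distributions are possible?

62

Without the upper bounds there are C(17,3) = 680 ways to split 14 among 4 jars.
Subtract solutions that violate a single cap (substitute x_i' = x_i − (cap_i+1)): x_1 ≥ 6 gives C(11,3) = 165; x_2 ≥ 6 gives C(11,3) = 165; x_3 ≥ 3 gives C(14,3) = 364; x_4 ≥ 9 gives C(8,3) = 56. Together 750.
Add back pairs where two caps are both exceeded: 10 + 56 + 0 + 56 + 0 + 10 = 132.
By inclusion–exclusion the count is 680 − 750 + 132 = 62.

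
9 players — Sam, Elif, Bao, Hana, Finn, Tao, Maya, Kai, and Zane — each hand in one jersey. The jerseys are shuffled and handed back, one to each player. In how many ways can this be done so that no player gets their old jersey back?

Let Aᵢ be the assignments in which player i gets their old jersey. We want the size of the complement of A₁∪…∪A_9.
By inclusion–exclusion this is Σ_{j=0}^{9} (−1)^j C(9,j)·(9−j)!.
Computing: 362880 − 362880 + 181440 − 60480 + 15120 − 3024 + 504 − 72 + 9 − 1 = 133496.

133496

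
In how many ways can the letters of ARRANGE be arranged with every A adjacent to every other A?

Treat the 2 copies of A as a single block. The multiset to arrange is then {AA, E, G, N, R, R}, 6 items in all.
That gives (6)!/(2!) = 360 arrangements.

360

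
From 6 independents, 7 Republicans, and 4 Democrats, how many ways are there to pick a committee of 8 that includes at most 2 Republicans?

5295

Split by how many Republicans are chosen (0 through 2).
Sum: C(7,0)·C(10,8) + C(7,1)·C(10,7) + C(7,2)·C(10,6) = 45 + 840 + 4410 = 5295.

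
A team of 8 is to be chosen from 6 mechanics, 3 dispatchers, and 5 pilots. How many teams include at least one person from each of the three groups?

2828

With no constraint there are C(14,8) = 3003 possible selections.
Selections missing a whole group: no mechanics → C(8,8) = 1; no dispatchers → C(11,8) = 165; no pilots → C(9,8) = 9.
Add back selections omitting two groups (i.e. drawn from a single group): C(6,8) + C(3,8) + C(5,8) = 0.
By inclusion–exclusion: 3003 − 175 + 0 = 2828.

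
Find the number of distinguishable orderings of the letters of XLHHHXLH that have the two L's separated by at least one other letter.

315

Total arrangements of XLHHHXLH: 8!/(4!·2!·2!) = 420.
If the two L's are adjacent, glue them into one block, leaving 7 items to arrange: (7)!/(4!·2!) = 105 ways.
Subtracting, 420 − 105 = 315 arrangements keep the L's apart.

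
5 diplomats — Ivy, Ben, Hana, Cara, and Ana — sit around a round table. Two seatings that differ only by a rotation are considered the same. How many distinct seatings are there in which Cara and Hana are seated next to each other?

12

Glue Cara and Hana into a block (2 internal orders). Seating 4 units around a circle gives (3)! arrangements.
So 2 × (3)! = 2 × 6 = 12.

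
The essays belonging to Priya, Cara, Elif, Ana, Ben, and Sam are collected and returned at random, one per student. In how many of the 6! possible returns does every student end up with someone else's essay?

Count assignments avoiding every fixed point. For any j of the 6 students fixed to their own essay, the other 6−j can be arranged in (6−j)! ways.
By inclusion–exclusion this is Σ_{j=0}^{6} (−1)^j C(6,j)·(6−j)!.
Computing: 720 − 720 + 360 − 120 + 30 − 6 + 1 = 265.

265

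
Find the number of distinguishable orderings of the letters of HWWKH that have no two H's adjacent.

18

There are 5!/(2!·2!) = 30 arrangements of HWWKH in total.
If the two H's are adjacent, glue them into one block, leaving 4 items to arrange: (4)!/(2!) = 12 ways.
Subtracting, 30 − 12 = 18 arrangements keep the H's apart.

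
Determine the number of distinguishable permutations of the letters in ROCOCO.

60

ROCOCO has 6 letters with C appearing twice and O appearing 3 times.
Dividing 6! = 720 by 3!·2! = 12 for the repeated letters gives 60.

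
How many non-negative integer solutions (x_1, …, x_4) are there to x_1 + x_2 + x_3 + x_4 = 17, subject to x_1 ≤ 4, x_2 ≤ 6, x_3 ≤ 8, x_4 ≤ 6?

Without the upper bounds there are C(20,3) = 1140 ways to split 17 among 4 variables.
Subtract solutions that violate a single cap (substitute x_i' = x_i − (cap_i+1)): x_1 ≥ 5 gives C(15,3) = 455; x_2 ≥ 7 gives C(13,3) = 286; x_3 ≥ 9 gives C(11,3) = 165; x_4 ≥ 7 gives C(13,3) = 286. Together 1192.
Add back pairs where two caps are both exceeded: 56 + 20 + 56 + 4 + 20 + 4 = 160.
By inclusion–exclusion the count is 1140 − 1192 + 160 = 108.

108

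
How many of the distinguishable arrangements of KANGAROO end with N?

With the last slot taken by N, it remains to arrange the other 7 letters (KAGAROO).
Those 7 letters have A appearing twice and O appearing twice, giving (7)!/(2!·2!) = 1260.

1260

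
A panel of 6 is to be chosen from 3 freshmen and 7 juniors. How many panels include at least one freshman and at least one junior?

With no constraint there are C(10,6) = 210 possible selections.
Subtract selections that omit an entire group: no freshmen → C(7,6) = 7; no juniors → C(3,6) = 0.
Both groups omitted at once is impossible, so 210 − 7 = 203.

203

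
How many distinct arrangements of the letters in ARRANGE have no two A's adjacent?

900

There are 7!/(2!·2!) = 1260 arrangements of ARRANGE in total.
Arrangements with the A's together: treat AA as one letter, giving (6)!/(2!) = 360.
Hence 1260 − 360 = 900.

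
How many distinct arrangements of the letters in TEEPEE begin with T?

With the first slot taken by T, it remains to arrange the other 5 letters (EEPEE).
Those 5 letters have E appearing 4 times, giving (5)!/(4!) = 5.

5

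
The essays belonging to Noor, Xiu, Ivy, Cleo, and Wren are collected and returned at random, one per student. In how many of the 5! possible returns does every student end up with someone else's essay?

Count assignments avoiding every fixed point. For any j of the 5 students fixed to their own essay, the other 5−j can be arranged in (5−j)! ways.
By inclusion–exclusion this is Σ_{j=0}^{5} (−1)^j C(5,j)·(5−j)!.
Computing: 120 − 120 + 60 − 20 + 5 − 1 = 44.

44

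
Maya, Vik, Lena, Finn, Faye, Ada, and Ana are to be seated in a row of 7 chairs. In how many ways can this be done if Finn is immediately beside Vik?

Glue Finn and Vik into one block (2 internal orders), leaving 6 units to arrange in a row.
So the count is 2·(6)! = 1440.

1440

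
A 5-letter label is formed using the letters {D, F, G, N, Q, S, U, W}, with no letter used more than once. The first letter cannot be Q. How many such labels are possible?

The first letter has 8−1 = 7 choices (anything except Q).
The remaining 4 letters are filled from the other 7 symbols without repetition: 7 × 6 × 5 × 4 = 840.
Total: 7 × 840 = 5880.

5880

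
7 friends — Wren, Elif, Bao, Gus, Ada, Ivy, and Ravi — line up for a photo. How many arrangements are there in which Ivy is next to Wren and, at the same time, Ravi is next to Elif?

Treat {Ivy,Wren} as one block (2 orders) and {Ravi,Elif} as another (2 orders).
That leaves 5 units to arrange: 2 × 2 × 5! = 4 × 120 = 480.

480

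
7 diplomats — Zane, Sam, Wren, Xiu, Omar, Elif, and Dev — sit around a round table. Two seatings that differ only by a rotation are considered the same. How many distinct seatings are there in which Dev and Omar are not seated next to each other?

Without the restriction there are (6)! = 720 seatings.
Those with Dev next to Omar: fuse the pair into one unit and seat 6 units around a circle — 2·(5)! = 240.
Subtracting, 720 − 240 = 480.

480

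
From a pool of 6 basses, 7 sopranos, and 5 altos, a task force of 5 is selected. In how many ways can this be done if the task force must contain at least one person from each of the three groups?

6055

With no constraint there are C(18,5) = 8568 possible selections.
Subtract selections that omit an entire group: no basses → C(12,5) = 792; no sopranos → C(11,5) = 462; no altos → C(13,5) = 1287.
Add back selections omitting two groups (i.e. drawn from a single group): C(6,5) + C(7,5) + C(5,5) = 28.
By inclusion–exclusion: 8568 − 2541 + 28 = 6055.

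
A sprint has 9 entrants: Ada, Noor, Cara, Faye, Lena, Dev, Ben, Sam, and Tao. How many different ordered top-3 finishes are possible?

504

There are 9 choices for 1st place, 8 for 2nd, and 7 for 3rd.
That gives 9 × 8 × 7 = 504.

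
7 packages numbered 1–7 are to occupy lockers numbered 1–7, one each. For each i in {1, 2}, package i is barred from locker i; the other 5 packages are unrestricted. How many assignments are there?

3720

Let Aᵢ (for i ∈ {1, 2}) be the placements that put package i in its forbidden locker. Any j of these fix j positions, leaving (7−j)! ways to fill the rest, and there are C(2,j) ways to pick which j.
By inclusion–exclusion, the number of valid placements is Σ_{j=0}^{2} (−1)^j C(2,j)·(7−j)!.
Computing: 5040 − 1440 + 120 = 3720.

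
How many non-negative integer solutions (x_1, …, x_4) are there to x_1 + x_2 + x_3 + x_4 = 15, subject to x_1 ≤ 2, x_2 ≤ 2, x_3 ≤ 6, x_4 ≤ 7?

10

Ignoring the caps, the number of non-negative solutions to x_1+…+x_4 = 15 is C(18,3) = 816.
Subtract solutions that violate a single cap (substitute x_i' = x_i − (cap_i+1)): x_1 ≥ 3 gives C(15,3) = 455; x_2 ≥ 3 gives C(15,3) = 455; x_3 ≥ 7 gives C(11,3) = 165; x_4 ≥ 8 gives C(10,3) = 120. Together 1195.
Add back pairs where two caps are both exceeded: 220 + 56 + 35 + 56 + 35 + 1 = 403.
Subtract triples: 10 + 4 + 0 + 0 = 14.
By inclusion–exclusion the count is 816 − 1195 + 403 − 14 = 10.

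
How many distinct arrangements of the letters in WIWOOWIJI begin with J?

560

Fix J in the first position and arrange the remaining 8 letters.
Those 8 letters have I appearing 3 times, O appearing twice, and W appearing 3 times, giving (8)!/(3!·3!·2!) = 560.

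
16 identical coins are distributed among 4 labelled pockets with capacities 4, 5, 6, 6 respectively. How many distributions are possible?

By stars and bars, unrestricted non-negative solutions to x_1+…+x_4 = 16 number C(16+3,3) = 969.
Subtract solutions that violate a single cap (substitute x_i' = x_i − (cap_i+1)): x_1 ≥ 5 gives C(14,3) = 364; x_2 ≥ 6 gives C(13,3) = 286; x_3 ≥ 7 gives C(12,3) = 220; x_4 ≥ 7 gives C(12,3) = 220. Together 1090.
Add back pairs where two caps are both exceeded: 56 + 35 + 35 + 20 + 20 + 10 = 176.
By inclusion–exclusion the count is 969 − 1090 + 176 = 55.

55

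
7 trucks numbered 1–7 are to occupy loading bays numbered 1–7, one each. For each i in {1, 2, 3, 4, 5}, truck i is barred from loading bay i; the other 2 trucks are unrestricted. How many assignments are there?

Let Aᵢ (for 1 ≤ i ≤ 5) be the placements that put truck i in its forbidden loading bay. Any j of these fix j positions, leaving (7−j)! ways to fill the rest, and there are C(5,j) ways to pick which j.
By inclusion–exclusion, the number of valid placements is Σ_{j=0}^{5} (−1)^j C(5,j)·(7−j)!.
Computing: 5040 − 3600 + 1200 − 240 + 30 − 2 = 2428.

2428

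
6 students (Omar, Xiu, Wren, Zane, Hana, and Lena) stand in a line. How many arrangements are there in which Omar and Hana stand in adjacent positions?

240

Place the 4 others and the Omar-Hana pair as 5 objects in a line; the pair has 2 internal arrangements.
That gives 2 × 5! = 2 × 120 = 240.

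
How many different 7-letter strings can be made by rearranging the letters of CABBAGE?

1260

The 7 letters of CABBAGE have repeats: A appearing twice and B appearing twice.
Dividing 7! = 5040 by 2!·2! = 4 for the repeated letters gives 1260.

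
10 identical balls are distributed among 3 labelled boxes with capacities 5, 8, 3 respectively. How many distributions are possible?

Ignoring the caps, the number of non-negative solutions to x_1+…+x_3 = 10 is C(12,2) = 66.
Subtract solutions that violate a single cap (substitute x_i' = x_i − (cap_i+1)): x_1 ≥ 6 gives C(6,2) = 15; x_2 ≥ 9 gives C(3,2) = 3; x_3 ≥ 4 gives C(8,2) = 28. Together 46.
Add back pairs where two caps are both exceeded: 0 + 1 + 0 = 1.
By inclusion–exclusion the count is 66 − 46 + 1 = 21.

21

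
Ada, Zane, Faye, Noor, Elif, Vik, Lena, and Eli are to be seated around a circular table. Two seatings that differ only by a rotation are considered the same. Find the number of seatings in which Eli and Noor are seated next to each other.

1440

Glue Eli and Noor into a block (2 internal orders). Seating 7 units around a circle gives (6)! arrangements.
So 2 × (6)! = 2 × 720 = 1440.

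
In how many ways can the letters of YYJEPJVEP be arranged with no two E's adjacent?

Total arrangements of YYJEPJVEP: 9!/(2!·2!·2!·2!) = 22680.
Arrangements with the E's together: treat EE as one letter, giving (8)!/(2!·2!·2!) = 5040.
Subtracting, 22680 − 5040 = 17640 arrangements keep the E's apart.

17640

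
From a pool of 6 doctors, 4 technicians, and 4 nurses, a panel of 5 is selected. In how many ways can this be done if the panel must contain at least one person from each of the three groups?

Total 5-person selections from all 14: C(14,5) = 2002.
Selections missing a whole group: no doctors → C(8,5) = 56; no technicians → C(10,5) = 252; no nurses → C(10,5) = 252.
Add back selections omitting two groups (i.e. drawn from a single group): C(6,5) + C(4,5) + C(4,5) = 6.
By inclusion–exclusion: 2002 − 560 + 6 = 1448.

1448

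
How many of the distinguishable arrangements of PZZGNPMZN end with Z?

5040

Fix Z in the last position and arrange the remaining 8 letters.
Those 8 letters have N appearing twice, P appearing twice, and Z appearing twice, giving (8)!/(2!·2!·2!) = 5040.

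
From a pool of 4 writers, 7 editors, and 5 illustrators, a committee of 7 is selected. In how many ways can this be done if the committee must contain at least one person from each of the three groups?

With no constraint there are C(16,7) = 11440 possible selections.
Subtract selections that omit an entire group: no writers → C(12,7) = 792; no editors → C(9,7) = 36; no illustrators → C(11,7) = 330.
Add back selections omitting two groups (i.e. drawn from a single group): C(4,7) + C(7,7) + C(5,7) = 1.
By inclusion–exclusion: 11440 − 1158 + 1 = 10283.

10283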